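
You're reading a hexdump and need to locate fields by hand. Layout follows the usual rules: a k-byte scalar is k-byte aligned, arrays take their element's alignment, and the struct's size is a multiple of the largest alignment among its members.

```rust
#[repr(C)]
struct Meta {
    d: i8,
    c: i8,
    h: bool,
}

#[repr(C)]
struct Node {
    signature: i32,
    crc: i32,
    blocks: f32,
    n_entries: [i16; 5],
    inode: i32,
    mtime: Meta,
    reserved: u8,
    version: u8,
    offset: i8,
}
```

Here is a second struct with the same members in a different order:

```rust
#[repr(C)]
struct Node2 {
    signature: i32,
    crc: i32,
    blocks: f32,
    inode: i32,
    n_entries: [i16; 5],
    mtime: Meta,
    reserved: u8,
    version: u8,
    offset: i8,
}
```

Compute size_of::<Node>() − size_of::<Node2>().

Meta: 0..1  d  (1B, 1-aligned); 1..2  c  (1B, 1-aligned); 2..3  h  (1B, 1-aligned); sizeof = 3, alignof = 1
0..4  signature  (4B, 4-aligned)
4..8  crc  (4B, 4-aligned)
8..12  blocks  (4B, 4-aligned)
12..22  n_entries  (10B, 2-aligned)
22..24  -- padding (2B)
24..28  inode  (4B, 4-aligned)
28..31  mtime  (3B, 1-aligned)
31..32  reserved  (1B, 1-aligned)
32..33  version  (1B, 1-aligned)
33..34  offset  (1B, 1-aligned)
34..36  -- tail padding (2B)
sizeof = 36, alignof = 4
— Node2 —
0..4  signature  (4B, 4-aligned)
4..8  crc  (4B, 4-aligned)
8..12  blocks  (4B, 4-aligned)
12..16  inode  (4B, 4-aligned)
16..26  n_entries  (10B, 2-aligned)
26..29  mtime  (3B, 1-aligned)
29..30  reserved  (1B, 1-aligned)
30..31  version  (1B, 1-aligned)
31..32  offset  (1B, 1-aligned)
sizeof = 32, alignof = 4
36 − 32 = 4

4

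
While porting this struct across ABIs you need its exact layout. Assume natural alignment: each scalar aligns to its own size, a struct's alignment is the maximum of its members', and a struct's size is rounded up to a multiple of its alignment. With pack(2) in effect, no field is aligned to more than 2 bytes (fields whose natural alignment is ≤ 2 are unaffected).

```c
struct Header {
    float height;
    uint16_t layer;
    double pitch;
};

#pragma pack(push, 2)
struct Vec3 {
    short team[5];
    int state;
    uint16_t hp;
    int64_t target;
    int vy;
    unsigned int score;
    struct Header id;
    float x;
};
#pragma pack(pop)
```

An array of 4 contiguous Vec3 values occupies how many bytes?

208

Header: 0..4  height  (4B, 4-aligned); 4..6  layer  (2B, 2-aligned); 6..8  -- padding (2B); 8..16  pitch  (8B, 8-aligned); sizeof = 16, alignof = 8
0..10  team  (10B, 2-aligned)
10..14  state  (4B, 2-aligned)
14..16  hp  (2B, 2-aligned)
16..24  target  (8B, 2-aligned)
24..28  vy  (4B, 2-aligned)
28..32  score  (4B, 2-aligned)
32..48  id  (16B, 2-aligned)
48..52  x  (4B, 2-aligned)
sizeof = 52, alignof = 2
array of 4: 4 × 52 = 208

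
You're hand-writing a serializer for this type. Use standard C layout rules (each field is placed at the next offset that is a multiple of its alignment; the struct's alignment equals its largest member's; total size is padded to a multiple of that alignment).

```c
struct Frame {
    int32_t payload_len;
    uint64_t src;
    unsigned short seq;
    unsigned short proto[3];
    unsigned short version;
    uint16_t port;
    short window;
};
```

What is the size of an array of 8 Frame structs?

256

0..4  payload_len  (4B, 4-aligned)
4..8  -- padding (4B)
8..16  src  (8B, 8-aligned)
16..18  seq  (2B, 2-aligned)
18..24  proto  (6B, 2-aligned)
24..26  version  (2B, 2-aligned)
26..28  port  (2B, 2-aligned)
28..30  window  (2B, 2-aligned)
30..32  -- tail padding (2B)
sizeof = 32, alignof = 8
array of 8: 8 × 32 = 256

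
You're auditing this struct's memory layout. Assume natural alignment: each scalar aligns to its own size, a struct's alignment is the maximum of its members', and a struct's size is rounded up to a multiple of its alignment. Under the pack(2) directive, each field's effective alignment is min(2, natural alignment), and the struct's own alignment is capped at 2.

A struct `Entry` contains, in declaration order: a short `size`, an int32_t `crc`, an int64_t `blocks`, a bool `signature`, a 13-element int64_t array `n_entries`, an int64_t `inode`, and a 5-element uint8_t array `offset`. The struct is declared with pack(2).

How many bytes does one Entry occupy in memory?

size at 0 (size 2, align 2) → ends 2
crc at 2 (size 4, align 2) → ends 6
blocks at 6 (size 8, align 2) → ends 14
signature at 14 (size 1, align 1) → ends 15
pad 1 to align 2 for n_entries
n_entries at 16 (size 104, align 2) → ends 120
inode at 120 (size 8, align 2) → ends 128
offset at 128 (size 5, align 1) → ends 133
tail pad 1 to reach multiple of 2
total 134 bytes, alignment 2

134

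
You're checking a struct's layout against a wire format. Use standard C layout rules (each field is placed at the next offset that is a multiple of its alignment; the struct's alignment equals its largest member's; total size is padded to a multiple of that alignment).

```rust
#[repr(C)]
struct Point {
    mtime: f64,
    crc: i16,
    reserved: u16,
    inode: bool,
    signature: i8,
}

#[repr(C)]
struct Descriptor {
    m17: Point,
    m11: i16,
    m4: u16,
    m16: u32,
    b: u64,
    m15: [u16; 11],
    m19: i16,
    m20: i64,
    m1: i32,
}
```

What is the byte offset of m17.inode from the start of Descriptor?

Point: @0: mtime [8B, align 8] → 8; @8: crc [2B, align 2] → 10; @10: reserved [2B, align 2] → 12; @12: inode [1B, align 1] → 13; @13: signature [1B, align 1] → 14; +2 tail pad (align 8); size 16, align 8
@0: m17 [16B, align 8] → 16
within Point: inode at 12
0 + 12 = 12

12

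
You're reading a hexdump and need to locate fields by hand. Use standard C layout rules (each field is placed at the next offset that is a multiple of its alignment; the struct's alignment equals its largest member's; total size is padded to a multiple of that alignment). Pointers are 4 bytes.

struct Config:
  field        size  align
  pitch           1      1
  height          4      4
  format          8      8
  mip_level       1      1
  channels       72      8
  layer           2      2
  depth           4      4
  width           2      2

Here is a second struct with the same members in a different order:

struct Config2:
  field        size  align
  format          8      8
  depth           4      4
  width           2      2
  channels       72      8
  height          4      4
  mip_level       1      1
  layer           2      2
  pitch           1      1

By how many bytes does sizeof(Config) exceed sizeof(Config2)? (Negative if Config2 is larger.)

8

0..1  pitch  (1B, 1-aligned)
1..4  -- padding (3B)
4..8  height  (4B, 4-aligned)
8..16  format  (8B, 8-aligned)
16..17  mip_level  (1B, 1-aligned)
17..24  -- padding (7B)
24..96  channels  (72B, 8-aligned)
96..98  layer  (2B, 2-aligned)
98..100  -- padding (2B)
100..104  depth  (4B, 4-aligned)
104..106  width  (2B, 2-aligned)
106..112  -- tail padding (6B)
sizeof = 112, alignof = 8
— Config2 —
0..8  format  (8B, 8-aligned)
8..12  depth  (4B, 4-aligned)
12..14  width  (2B, 2-aligned)
14..16  -- padding (2B)
16..88  channels  (72B, 8-aligned)
88..92  height  (4B, 4-aligned)
92..93  mip_level  (1B, 1-aligned)
93..94  -- padding (1B)
94..96  layer  (2B, 2-aligned)
96..97  pitch  (1B, 1-aligned)
97..104  -- tail padding (7B)
sizeof = 104, alignof = 8
112 − 104 = 8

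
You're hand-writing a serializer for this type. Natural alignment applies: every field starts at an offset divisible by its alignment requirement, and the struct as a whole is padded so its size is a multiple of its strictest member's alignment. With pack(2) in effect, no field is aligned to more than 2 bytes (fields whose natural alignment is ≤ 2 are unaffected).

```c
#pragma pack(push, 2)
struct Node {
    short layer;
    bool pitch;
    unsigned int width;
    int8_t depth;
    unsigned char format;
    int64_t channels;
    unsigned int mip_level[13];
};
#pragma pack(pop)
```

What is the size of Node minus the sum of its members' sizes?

@0: layer [2B, align 2] → 2
@2: pitch [1B, align 1] → 3
+1 pad (align 2)
@4: width [4B, align 2] → 8
@8: depth [1B, align 1] → 9
@9: format [1B, align 1] → 10
@10: channels [8B, align 2] → 18
@18: mip_level [52B, align 2] → 70
size 70, align 2
data bytes 69, size 70 → padding 1

1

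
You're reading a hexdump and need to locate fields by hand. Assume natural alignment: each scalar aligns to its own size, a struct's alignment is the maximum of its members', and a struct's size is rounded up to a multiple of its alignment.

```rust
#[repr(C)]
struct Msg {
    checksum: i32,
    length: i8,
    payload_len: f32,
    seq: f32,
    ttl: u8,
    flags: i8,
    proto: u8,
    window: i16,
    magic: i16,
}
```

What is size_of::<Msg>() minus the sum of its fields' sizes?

4

0..4  checksum  (4B, 4-aligned)
4..5  length  (1B, 1-aligned)
5..8  -- padding (3B)
8..12  payload_len  (4B, 4-aligned)
12..16  seq  (4B, 4-aligned)
16..17  ttl  (1B, 1-aligned)
17..18  flags  (1B, 1-aligned)
18..19  proto  (1B, 1-aligned)
19..20  -- padding (1B)
20..22  window  (2B, 2-aligned)
22..24  magic  (2B, 2-aligned)
sizeof = 24, alignof = 4
data bytes 20, size 24 → padding 4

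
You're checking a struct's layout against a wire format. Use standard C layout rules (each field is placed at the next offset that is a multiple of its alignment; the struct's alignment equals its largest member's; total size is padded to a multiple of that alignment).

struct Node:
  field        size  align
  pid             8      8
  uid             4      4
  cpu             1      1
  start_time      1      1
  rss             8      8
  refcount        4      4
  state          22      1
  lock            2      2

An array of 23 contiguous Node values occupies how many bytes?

0..8  pid  (8B, 8-aligned)
8..12  uid  (4B, 4-aligned)
12..13  cpu  (1B, 1-aligned)
13..14  start_time  (1B, 1-aligned)
14..16  -- padding (2B)
16..24  rss  (8B, 8-aligned)
24..28  refcount  (4B, 4-aligned)
28..50  state  (22B, 1-aligned)
50..52  lock  (2B, 2-aligned)
52..56  -- tail padding (4B)
sizeof = 56, alignof = 8
array of 23: 23 × 56 = 1288

1288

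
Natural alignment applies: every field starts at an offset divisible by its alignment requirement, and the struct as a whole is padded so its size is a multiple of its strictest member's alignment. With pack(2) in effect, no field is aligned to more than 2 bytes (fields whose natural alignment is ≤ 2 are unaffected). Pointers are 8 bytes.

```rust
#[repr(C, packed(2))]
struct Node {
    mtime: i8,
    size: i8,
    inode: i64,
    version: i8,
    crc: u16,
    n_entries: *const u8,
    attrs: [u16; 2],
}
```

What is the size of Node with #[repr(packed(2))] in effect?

26

mtime at 0 (size 1, align 1) → ends 1
size at 1 (size 1, align 1) → ends 2
inode at 2 (size 8, align 2) → ends 10
version at 10 (size 1, align 1) → ends 11
pad 1 to align 2 for crc
crc at 12 (size 2, align 2) → ends 14
n_entries at 14 (size 8, align 2) → ends 22
attrs at 22 (size 4, align 2) → ends 26
total 26 bytes, alignment 2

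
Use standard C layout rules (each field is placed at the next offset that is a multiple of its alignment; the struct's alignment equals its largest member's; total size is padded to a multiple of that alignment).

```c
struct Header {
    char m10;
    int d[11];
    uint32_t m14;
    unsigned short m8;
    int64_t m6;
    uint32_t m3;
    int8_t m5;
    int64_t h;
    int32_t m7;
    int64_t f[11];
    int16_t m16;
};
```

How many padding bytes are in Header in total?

0..1  m10  (1B, 1-aligned)
1..4  -- padding (3B)
4..48  d  (44B, 4-aligned)
48..52  m14  (4B, 4-aligned)
52..54  m8  (2B, 2-aligned)
54..56  -- padding (2B)
56..64  m6  (8B, 8-aligned)
64..68  m3  (4B, 4-aligned)
68..69  m5  (1B, 1-aligned)
69..72  -- padding (3B)
72..80  h  (8B, 8-aligned)
80..84  m7  (4B, 4-aligned)
84..88  -- padding (4B)
88..176  f  (88B, 8-aligned)
176..178  m16  (2B, 2-aligned)
178..184  -- tail padding (6B)
sizeof = 184, alignof = 8
data bytes 166, size 184 → padding 18

18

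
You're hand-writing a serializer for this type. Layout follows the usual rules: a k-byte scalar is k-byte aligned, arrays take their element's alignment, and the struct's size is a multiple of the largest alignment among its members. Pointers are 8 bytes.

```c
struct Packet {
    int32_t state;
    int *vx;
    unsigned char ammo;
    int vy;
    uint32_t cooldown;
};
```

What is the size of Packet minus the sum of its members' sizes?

state at 0 (size 4, align 4) → ends 4
pad 4 to align 8 for vx
vx at 8 (size 8, align 8) → ends 16
ammo at 16 (size 1, align 1) → ends 17
pad 3 to align 4 for vy
vy at 20 (size 4, align 4) → ends 24
cooldown at 24 (size 4, align 4) → ends 28
tail pad 4 to reach multiple of 8
total 32 bytes, alignment 8
data bytes 21, size 32 → padding 11

11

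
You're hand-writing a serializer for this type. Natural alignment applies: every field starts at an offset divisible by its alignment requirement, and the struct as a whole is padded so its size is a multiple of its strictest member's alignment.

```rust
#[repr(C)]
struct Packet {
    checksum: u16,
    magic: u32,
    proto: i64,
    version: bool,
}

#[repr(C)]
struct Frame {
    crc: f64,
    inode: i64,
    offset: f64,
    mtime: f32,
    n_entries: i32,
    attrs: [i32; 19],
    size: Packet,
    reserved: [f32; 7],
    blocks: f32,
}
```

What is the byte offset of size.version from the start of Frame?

Packet: checksum at 0 (size 2, align 2) → ends 2; pad 2 to align 4 for magic; magic at 4 (size 4, align 4) → ends 8; proto at 8 (size 8, align 8) → ends 16; version at 16 (size 1, align 1) → ends 17; tail pad 7 to reach multiple of 8; total 24 bytes, alignment 8
crc at 0 (size 8, align 8) → ends 8
inode at 8 (size 8, align 8) → ends 16
offset at 16 (size 8, align 8) → ends 24
mtime at 24 (size 4, align 4) → ends 28
n_entries at 28 (size 4, align 4) → ends 32
attrs at 32 (size 76, align 4) → ends 108
pad 4 to align 8 for size
size at 112 (size 24, align 8) → ends 136
within Packet: version at 16
112 + 16 = 128

128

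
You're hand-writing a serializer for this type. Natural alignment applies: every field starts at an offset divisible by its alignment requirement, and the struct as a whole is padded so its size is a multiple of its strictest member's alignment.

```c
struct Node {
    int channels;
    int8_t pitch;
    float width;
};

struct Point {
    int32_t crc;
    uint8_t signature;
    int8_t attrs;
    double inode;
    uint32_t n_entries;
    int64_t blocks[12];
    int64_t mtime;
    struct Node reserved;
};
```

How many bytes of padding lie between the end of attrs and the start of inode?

Node: 0..4  channels  (4B, 4-aligned); 4..5  pitch  (1B, 1-aligned); 5..8  -- padding (3B); 8..12  width  (4B, 4-aligned); sizeof = 12, alignof = 4
0..4  crc  (4B, 4-aligned)
4..5  signature  (1B, 1-aligned)
5..6  attrs  (1B, 1-aligned)
6..8  -- padding (2B)
8..16  inode  (8B, 8-aligned)

2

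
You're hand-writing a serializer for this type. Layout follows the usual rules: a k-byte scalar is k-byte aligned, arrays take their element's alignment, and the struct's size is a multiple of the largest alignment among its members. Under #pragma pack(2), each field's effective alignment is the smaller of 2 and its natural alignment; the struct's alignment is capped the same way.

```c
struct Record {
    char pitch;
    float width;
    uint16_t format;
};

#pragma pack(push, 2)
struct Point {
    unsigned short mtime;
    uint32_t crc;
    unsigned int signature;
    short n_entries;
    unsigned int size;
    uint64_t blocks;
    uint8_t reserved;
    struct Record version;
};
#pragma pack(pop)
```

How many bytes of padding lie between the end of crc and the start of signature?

Record: pitch at 0 (size 1, align 1) → ends 1; pad 3 to align 4 for width; width at 4 (size 4, align 4) → ends 8; format at 8 (size 2, align 2) → ends 10; tail pad 2 to reach multiple of 4; total 12 bytes, alignment 4
mtime at 0 (size 2, align 2) → ends 2
crc at 2 (size 4, align 2) → ends 6
signature at 6 (size 4, align 2) → ends 10

0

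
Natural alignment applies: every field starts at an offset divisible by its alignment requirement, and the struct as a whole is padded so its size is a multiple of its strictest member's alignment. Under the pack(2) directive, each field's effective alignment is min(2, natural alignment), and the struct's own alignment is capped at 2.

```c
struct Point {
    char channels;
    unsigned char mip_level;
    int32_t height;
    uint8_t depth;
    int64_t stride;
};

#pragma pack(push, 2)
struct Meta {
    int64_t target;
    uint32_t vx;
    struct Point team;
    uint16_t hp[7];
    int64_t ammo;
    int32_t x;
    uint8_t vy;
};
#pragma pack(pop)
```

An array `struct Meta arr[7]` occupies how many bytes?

Point: channels at 0 (size 1, align 1) → ends 1; mip_level at 1 (size 1, align 1) → ends 2; pad 2 to align 4 for height; height at 4 (size 4, align 4) → ends 8; depth at 8 (size 1, align 1) → ends 9; pad 7 to align 8 for stride; stride at 16 (size 8, align 8) → ends 24; total 24 bytes, alignment 8
target at 0 (size 8, align 2) → ends 8
vx at 8 (size 4, align 2) → ends 12
team at 12 (size 24, align 2) → ends 36
hp at 36 (size 14, align 2) → ends 50
ammo at 50 (size 8, align 2) → ends 58
x at 58 (size 4, align 2) → ends 62
vy at 62 (size 1, align 1) → ends 63
tail pad 1 to reach multiple of 2
total 64 bytes, alignment 2
array of 7: 7 × 64 = 448

448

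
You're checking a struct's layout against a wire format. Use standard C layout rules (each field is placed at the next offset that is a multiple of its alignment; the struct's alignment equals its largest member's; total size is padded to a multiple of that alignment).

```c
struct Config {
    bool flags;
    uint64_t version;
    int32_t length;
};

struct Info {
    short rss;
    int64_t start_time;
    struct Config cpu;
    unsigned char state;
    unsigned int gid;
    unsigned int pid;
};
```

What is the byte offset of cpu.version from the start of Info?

24

Config: flags at 0 (size 1, align 1) → ends 1; pad 7 to align 8 for version; version at 8 (size 8, align 8) → ends 16; length at 16 (size 4, align 4) → ends 20; tail pad 4 to reach multiple of 8; total 24 bytes, alignment 8
rss at 0 (size 2, align 2) → ends 2
pad 6 to align 8 for start_time
start_time at 8 (size 8, align 8) → ends 16
cpu at 16 (size 24, align 8) → ends 40
within Config: version at 8
16 + 8 = 24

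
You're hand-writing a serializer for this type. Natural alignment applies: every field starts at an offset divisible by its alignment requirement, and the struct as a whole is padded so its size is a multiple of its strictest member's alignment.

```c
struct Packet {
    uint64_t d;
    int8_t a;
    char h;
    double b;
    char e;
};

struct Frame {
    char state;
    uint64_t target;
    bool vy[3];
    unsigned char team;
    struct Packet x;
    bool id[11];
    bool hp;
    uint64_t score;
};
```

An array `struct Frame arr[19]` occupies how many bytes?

1520

Packet: d at 0 (size 8, align 8) → ends 8; a at 8 (size 1, align 1) → ends 9; h at 9 (size 1, align 1) → ends 10; pad 6 to align 8 for b; b at 16 (size 8, align 8) → ends 24; e at 24 (size 1, align 1) → ends 25; tail pad 7 to reach multiple of 8; total 32 bytes, alignment 8
state at 0 (size 1, align 1) → ends 1
pad 7 to align 8 for target
target at 8 (size 8, align 8) → ends 16
vy at 16 (size 3, align 1) → ends 19
team at 19 (size 1, align 1) → ends 20
pad 4 to align 8 for x
x at 24 (size 32, align 8) → ends 56
id at 56 (size 11, align 1) → ends 67
hp at 67 (size 1, align 1) → ends 68
pad 4 to align 8 for score
score at 72 (size 8, align 8) → ends 80
total 80 bytes, alignment 8
array of 19: 19 × 80 = 1520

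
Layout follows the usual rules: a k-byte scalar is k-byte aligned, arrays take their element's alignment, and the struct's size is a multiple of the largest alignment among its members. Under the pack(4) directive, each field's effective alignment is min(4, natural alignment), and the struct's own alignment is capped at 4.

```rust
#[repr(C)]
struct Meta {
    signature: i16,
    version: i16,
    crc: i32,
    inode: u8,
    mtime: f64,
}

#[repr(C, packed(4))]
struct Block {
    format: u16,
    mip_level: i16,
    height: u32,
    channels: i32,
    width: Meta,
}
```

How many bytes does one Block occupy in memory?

36

Meta: 0..2  signature  (2B, 2-aligned); 2..4  version  (2B, 2-aligned); 4..8  crc  (4B, 4-aligned); 8..9  inode  (1B, 1-aligned); 9..16  -- padding (7B); 16..24  mtime  (8B, 8-aligned); sizeof = 24, alignof = 8
0..2  format  (2B, 2-aligned)
2..4  mip_level  (2B, 2-aligned)
4..8  height  (4B, 4-aligned)
8..12  channels  (4B, 4-aligned)
12..36  width  (24B, 4-aligned)
sizeof = 36, alignof = 4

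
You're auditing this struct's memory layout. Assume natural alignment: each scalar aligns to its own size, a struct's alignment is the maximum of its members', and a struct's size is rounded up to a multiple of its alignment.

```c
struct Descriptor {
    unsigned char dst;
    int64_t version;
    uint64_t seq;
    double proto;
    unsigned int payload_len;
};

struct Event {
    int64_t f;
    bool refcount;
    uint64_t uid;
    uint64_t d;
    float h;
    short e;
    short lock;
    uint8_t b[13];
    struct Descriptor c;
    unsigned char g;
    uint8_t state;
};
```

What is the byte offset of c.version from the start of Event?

64

Descriptor: @0: dst [1B, align 1] → 1; +7 pad (align 8); @8: version [8B, align 8] → 16; @16: seq [8B, align 8] → 24; @24: proto [8B, align 8] → 32; @32: payload_len [4B, align 4] → 36; +4 tail pad (align 8); size 40, align 8
@0: f [8B, align 8] → 8
@8: refcount [1B, align 1] → 9
+7 pad (align 8)
@16: uid [8B, align 8] → 24
@24: d [8B, align 8] → 32
@32: h [4B, align 4] → 36
@36: e [2B, align 2] → 38
@38: lock [2B, align 2] → 40
@40: b [13B, align 1] → 53
+3 pad (align 8)
@56: c [40B, align 8] → 96
within Descriptor: version at 8
56 + 8 = 64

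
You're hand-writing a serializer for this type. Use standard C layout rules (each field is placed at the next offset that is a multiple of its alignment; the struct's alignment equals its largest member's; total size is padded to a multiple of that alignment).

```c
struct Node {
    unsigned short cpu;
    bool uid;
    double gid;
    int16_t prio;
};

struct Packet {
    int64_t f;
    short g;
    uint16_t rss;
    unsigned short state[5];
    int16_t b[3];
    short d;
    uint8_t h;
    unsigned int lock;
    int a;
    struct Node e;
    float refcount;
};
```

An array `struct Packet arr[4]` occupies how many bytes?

288

Node: @0: cpu [2B, align 2] → 2; @2: uid [1B, align 1] → 3; +5 pad (align 8); @8: gid [8B, align 8] → 16; @16: prio [2B, align 2] → 18; +6 tail pad (align 8); size 24, align 8
@0: f [8B, align 8] → 8
@8: g [2B, align 2] → 10
@10: rss [2B, align 2] → 12
@12: state [10B, align 2] → 22
@22: b [6B, align 2] → 28
@28: d [2B, align 2] → 30
@30: h [1B, align 1] → 31
+1 pad (align 4)
@32: lock [4B, align 4] → 36
@36: a [4B, align 4] → 40
@40: e [24B, align 8] → 64
@64: refcount [4B, align 4] → 68
+4 tail pad (align 8)
size 72, align 8
array of 4: 4 × 72 = 288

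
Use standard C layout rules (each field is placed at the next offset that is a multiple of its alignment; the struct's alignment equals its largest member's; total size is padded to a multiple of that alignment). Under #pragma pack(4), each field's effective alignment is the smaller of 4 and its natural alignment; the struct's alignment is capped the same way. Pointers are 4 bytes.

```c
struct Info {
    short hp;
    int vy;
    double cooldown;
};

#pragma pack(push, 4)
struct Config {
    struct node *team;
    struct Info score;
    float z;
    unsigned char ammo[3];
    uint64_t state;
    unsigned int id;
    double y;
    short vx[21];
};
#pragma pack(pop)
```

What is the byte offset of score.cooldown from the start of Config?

12

Info: @0: hp [2B, align 2] → 2; +2 pad (align 4); @4: vy [4B, align 4] → 8; @8: cooldown [8B, align 8] → 16; size 16, align 8
@0: team [4B, align 4] → 4
@4: score [16B, align 4] → 20
within Info: cooldown at 8
4 + 8 = 12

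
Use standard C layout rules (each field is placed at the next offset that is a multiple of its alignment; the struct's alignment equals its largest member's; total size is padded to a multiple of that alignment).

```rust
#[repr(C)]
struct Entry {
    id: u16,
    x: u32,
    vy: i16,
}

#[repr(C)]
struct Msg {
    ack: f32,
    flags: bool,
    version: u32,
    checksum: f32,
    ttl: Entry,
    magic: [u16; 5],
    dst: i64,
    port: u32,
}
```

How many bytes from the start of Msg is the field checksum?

12

Entry: id at 0 (size 2, align 2) → ends 2; pad 2 to align 4 for x; x at 4 (size 4, align 4) → ends 8; vy at 8 (size 2, align 2) → ends 10; tail pad 2 to reach multiple of 4; total 12 bytes, alignment 4
ack at 0 (size 4, align 4) → ends 4
flags at 4 (size 1, align 1) → ends 5
pad 3 to align 4 for version
version at 8 (size 4, align 4) → ends 12
checksum at 12 (size 4, align 4) → ends 16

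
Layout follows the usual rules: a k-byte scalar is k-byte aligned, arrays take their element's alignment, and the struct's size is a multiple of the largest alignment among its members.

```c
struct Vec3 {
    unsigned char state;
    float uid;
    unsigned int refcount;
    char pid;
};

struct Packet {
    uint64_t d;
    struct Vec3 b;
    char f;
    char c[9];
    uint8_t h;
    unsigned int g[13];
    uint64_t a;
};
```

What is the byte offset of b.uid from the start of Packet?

Vec3: state at 0 (size 1, align 1) → ends 1; pad 3 to align 4 for uid; uid at 4 (size 4, align 4) → ends 8; refcount at 8 (size 4, align 4) → ends 12; pid at 12 (size 1, align 1) → ends 13; tail pad 3 to reach multiple of 4; total 16 bytes, alignment 4
d at 0 (size 8, align 8) → ends 8
b at 8 (size 16, align 4) → ends 24
within Vec3: uid at 4
8 + 4 = 12

12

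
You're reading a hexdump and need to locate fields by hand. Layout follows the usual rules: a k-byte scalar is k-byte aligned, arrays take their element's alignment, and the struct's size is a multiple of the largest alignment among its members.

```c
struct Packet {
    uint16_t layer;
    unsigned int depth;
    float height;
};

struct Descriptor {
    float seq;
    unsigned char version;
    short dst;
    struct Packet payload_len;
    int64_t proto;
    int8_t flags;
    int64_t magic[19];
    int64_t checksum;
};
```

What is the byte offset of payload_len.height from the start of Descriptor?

16

Packet: 0..2  layer  (2B, 2-aligned); 2..4  -- padding (2B); 4..8  depth  (4B, 4-aligned); 8..12  height  (4B, 4-aligned); sizeof = 12, alignof = 4
0..4  seq  (4B, 4-aligned)
4..5  version  (1B, 1-aligned)
5..6  -- padding (1B)
6..8  dst  (2B, 2-aligned)
8..20  payload_len  (12B, 4-aligned)
within Packet: height at 8
8 + 8 = 16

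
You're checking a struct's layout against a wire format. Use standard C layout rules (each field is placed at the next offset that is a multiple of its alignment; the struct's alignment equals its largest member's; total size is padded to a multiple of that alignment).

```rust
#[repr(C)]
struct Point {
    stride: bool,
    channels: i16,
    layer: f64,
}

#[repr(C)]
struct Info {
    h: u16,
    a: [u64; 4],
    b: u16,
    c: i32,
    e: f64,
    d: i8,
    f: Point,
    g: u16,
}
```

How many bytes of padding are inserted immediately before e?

0

Point: 0..1  stride  (1B, 1-aligned); 1..2  -- padding (1B); 2..4  channels  (2B, 2-aligned); 4..8  -- padding (4B); 8..16  layer  (8B, 8-aligned); sizeof = 16, alignof = 8
0..2  h  (2B, 2-aligned)
2..8  -- padding (6B)
8..40  a  (32B, 8-aligned)
40..42  b  (2B, 2-aligned)
42..44  -- padding (2B)
44..48  c  (4B, 4-aligned)
48..56  e  (8B, 8-aligned)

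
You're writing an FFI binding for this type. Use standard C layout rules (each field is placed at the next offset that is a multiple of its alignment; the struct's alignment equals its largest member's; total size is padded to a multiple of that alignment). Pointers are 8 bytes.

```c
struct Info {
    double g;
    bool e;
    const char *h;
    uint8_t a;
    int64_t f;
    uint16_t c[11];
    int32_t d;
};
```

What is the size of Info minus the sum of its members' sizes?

20

g at 0 (size 8, align 8) → ends 8
e at 8 (size 1, align 1) → ends 9
pad 7 to align 8 for h
h at 16 (size 8, align 8) → ends 24
a at 24 (size 1, align 1) → ends 25
pad 7 to align 8 for f
f at 32 (size 8, align 8) → ends 40
c at 40 (size 22, align 2) → ends 62
pad 2 to align 4 for d
d at 64 (size 4, align 4) → ends 68
tail pad 4 to reach multiple of 8
total 72 bytes, alignment 8
data bytes 52, size 72 → padding 20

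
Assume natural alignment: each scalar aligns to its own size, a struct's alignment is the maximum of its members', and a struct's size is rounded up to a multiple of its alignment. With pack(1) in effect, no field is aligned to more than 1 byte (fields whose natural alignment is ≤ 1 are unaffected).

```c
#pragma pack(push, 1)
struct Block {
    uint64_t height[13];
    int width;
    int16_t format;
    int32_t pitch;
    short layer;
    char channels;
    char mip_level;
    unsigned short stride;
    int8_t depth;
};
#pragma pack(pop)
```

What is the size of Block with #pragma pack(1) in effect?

121

@0: height [104B, align 1] → 104
@104: width [4B, align 1] → 108
@108: format [2B, align 1] → 110
@110: pitch [4B, align 1] → 114
@114: layer [2B, align 1] → 116
@116: channels [1B, align 1] → 117
@117: mip_level [1B, align 1] → 118
@118: stride [2B, align 1] → 120
@120: depth [1B, align 1] → 121
size 121, align 1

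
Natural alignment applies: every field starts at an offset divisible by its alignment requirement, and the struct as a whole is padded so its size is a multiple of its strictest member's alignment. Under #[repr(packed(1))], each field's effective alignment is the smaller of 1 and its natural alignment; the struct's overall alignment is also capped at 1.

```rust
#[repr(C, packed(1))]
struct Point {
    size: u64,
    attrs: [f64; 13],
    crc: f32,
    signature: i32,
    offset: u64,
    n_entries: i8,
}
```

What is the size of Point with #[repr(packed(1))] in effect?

129

@0: size [8B, align 1] → 8
@8: attrs [104B, align 1] → 112
@112: crc [4B, align 1] → 116
@116: signature [4B, align 1] → 120
@120: offset [8B, align 1] → 128
@128: n_entries [1B, align 1] → 129
size 129, align 1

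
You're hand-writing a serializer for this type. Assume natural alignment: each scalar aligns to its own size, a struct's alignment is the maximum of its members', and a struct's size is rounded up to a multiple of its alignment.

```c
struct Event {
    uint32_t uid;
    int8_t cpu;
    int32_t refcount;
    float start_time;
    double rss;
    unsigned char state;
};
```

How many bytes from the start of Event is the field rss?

16

@0: uid [4B, align 4] → 4
@4: cpu [1B, align 1] → 5
+3 pad (align 4)
@8: refcount [4B, align 4] → 12
@12: start_time [4B, align 4] → 16
@16: rss [8B, align 8] → 24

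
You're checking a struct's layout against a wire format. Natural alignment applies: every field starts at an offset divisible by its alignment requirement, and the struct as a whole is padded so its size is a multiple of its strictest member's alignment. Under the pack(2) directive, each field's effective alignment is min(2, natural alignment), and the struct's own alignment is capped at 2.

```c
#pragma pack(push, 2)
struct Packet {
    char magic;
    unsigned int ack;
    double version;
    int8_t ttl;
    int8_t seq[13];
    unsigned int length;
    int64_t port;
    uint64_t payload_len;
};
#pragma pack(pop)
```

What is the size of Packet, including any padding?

48 bytes

@0: magic [1B, align 1] → 1
+1 pad (align 2)
@2: ack [4B, align 2] → 6
@6: version [8B, align 2] → 14
@14: ttl [1B, align 1] → 15
@15: seq [13B, align 1] → 28
@28: length [4B, align 2] → 32
@32: port [8B, align 2] → 40
@40: payload_len [8B, align 2] → 48
size 48, align 2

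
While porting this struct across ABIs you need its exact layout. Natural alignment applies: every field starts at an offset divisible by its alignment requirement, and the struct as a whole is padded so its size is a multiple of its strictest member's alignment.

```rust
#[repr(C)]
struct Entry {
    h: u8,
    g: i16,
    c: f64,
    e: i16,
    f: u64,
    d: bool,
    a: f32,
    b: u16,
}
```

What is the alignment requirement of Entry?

8

member alignments: h=1, g=2, c=8, e=2, f=8, d=1, a=4, b=2
max = 8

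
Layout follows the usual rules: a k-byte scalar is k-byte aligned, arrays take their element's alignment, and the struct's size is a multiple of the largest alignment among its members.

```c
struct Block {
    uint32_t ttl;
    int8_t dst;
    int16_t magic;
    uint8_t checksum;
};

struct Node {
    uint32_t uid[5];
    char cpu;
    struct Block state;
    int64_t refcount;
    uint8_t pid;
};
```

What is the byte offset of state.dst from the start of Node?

Block: 0..4  ttl  (4B, 4-aligned); 4..5  dst  (1B, 1-aligned); 5..6  -- padding (1B); 6..8  magic  (2B, 2-aligned); 8..9  checksum  (1B, 1-aligned); 9..12  -- tail padding (3B); sizeof = 12, alignof = 4
0..20  uid  (20B, 4-aligned)
20..21  cpu  (1B, 1-aligned)
21..24  -- padding (3B)
24..36  state  (12B, 4-aligned)
within Block: dst at 4
24 + 4 = 28

28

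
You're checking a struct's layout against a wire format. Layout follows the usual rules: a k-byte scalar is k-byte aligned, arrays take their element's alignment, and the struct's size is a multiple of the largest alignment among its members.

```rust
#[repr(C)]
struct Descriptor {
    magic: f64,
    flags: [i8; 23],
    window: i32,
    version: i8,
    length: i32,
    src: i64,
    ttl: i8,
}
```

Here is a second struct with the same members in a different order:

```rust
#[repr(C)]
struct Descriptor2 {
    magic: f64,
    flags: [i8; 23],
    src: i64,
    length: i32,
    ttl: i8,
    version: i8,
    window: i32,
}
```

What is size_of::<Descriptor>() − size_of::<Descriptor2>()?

8

@0: magic [8B, align 8] → 8
@8: flags [23B, align 1] → 31
+1 pad (align 4)
@32: window [4B, align 4] → 36
@36: version [1B, align 1] → 37
+3 pad (align 4)
@40: length [4B, align 4] → 44
+4 pad (align 8)
@48: src [8B, align 8] → 56
@56: ttl [1B, align 1] → 57
+7 tail pad (align 8)
size 64, align 8
— Descriptor2 —
@0: magic [8B, align 8] → 8
@8: flags [23B, align 1] → 31
+1 pad (align 8)
@32: src [8B, align 8] → 40
@40: length [4B, align 4] → 44
@44: ttl [1B, align 1] → 45
@45: version [1B, align 1] → 46
+2 pad (align 4)
@48: window [4B, align 4] → 52
+4 tail pad (align 8)
size 56, align 8
64 − 56 = 8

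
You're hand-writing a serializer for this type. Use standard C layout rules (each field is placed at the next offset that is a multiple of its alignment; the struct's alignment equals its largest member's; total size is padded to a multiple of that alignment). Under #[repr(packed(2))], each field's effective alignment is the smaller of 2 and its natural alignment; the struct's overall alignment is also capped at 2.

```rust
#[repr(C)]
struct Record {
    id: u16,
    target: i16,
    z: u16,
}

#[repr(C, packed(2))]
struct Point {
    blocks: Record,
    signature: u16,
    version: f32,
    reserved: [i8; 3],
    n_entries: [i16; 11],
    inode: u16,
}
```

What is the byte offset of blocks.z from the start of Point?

Record: 0..2  id  (2B, 2-aligned); 2..4  target  (2B, 2-aligned); 4..6  z  (2B, 2-aligned); sizeof = 6, alignof = 2
0..6  blocks  (6B, 2-aligned)
within Record: z at 4
0 + 4 = 4

4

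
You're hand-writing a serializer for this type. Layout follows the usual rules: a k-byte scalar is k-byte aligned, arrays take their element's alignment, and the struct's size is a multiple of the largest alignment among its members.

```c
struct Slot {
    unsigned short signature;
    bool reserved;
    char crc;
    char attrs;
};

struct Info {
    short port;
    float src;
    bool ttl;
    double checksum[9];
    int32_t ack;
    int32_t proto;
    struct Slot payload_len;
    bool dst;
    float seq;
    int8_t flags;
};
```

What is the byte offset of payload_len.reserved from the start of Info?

98

Slot: signature at 0 (size 2, align 2) → ends 2; reserved at 2 (size 1, align 1) → ends 3; crc at 3 (size 1, align 1) → ends 4; attrs at 4 (size 1, align 1) → ends 5; tail pad 1 to reach multiple of 2; total 6 bytes, alignment 2
port at 0 (size 2, align 2) → ends 2
pad 2 to align 4 for src
src at 4 (size 4, align 4) → ends 8
ttl at 8 (size 1, align 1) → ends 9
pad 7 to align 8 for checksum
checksum at 16 (size 72, align 8) → ends 88
ack at 88 (size 4, align 4) → ends 92
proto at 92 (size 4, align 4) → ends 96
payload_len at 96 (size 6, align 2) → ends 102
within Slot: reserved at 2
96 + 2 = 98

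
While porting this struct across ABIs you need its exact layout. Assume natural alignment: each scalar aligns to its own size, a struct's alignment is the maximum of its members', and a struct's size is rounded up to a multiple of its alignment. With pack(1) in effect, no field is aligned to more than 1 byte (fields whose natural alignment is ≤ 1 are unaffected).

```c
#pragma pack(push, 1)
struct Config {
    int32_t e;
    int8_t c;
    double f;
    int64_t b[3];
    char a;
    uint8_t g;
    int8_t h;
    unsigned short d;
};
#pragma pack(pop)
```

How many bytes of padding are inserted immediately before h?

@0: e [4B, align 1] → 4
@4: c [1B, align 1] → 5
@5: f [8B, align 1] → 13
@13: b [24B, align 1] → 37
@37: a [1B, align 1] → 38
@38: g [1B, align 1] → 39
@39: h [1B, align 1] → 40

0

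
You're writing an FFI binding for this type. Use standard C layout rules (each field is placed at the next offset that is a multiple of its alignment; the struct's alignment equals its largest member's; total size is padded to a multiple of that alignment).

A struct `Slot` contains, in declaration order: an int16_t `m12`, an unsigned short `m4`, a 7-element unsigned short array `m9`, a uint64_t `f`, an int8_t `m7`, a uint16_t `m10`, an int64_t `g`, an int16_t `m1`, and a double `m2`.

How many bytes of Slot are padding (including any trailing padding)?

@0: m12 [2B, align 2] → 2
@2: m4 [2B, align 2] → 4
@4: m9 [14B, align 2] → 18
+6 pad (align 8)
@24: f [8B, align 8] → 32
@32: m7 [1B, align 1] → 33
+1 pad (align 2)
@34: m10 [2B, align 2] → 36
+4 pad (align 8)
@40: g [8B, align 8] → 48
@48: m1 [2B, align 2] → 50
+6 pad (align 8)
@56: m2 [8B, align 8] → 64
size 64, align 8
data bytes 47, size 64 → padding 17

17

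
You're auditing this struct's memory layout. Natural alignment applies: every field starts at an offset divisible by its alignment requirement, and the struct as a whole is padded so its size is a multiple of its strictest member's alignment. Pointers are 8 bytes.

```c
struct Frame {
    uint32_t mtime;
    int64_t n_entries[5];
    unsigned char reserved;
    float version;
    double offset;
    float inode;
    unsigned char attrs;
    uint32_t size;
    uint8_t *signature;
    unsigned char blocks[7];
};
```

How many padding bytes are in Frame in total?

15

0..4  mtime  (4B, 4-aligned)
4..8  -- padding (4B)
8..48  n_entries  (40B, 8-aligned)
48..49  reserved  (1B, 1-aligned)
49..52  -- padding (3B)
52..56  version  (4B, 4-aligned)
56..64  offset  (8B, 8-aligned)
64..68  inode  (4B, 4-aligned)
68..69  attrs  (1B, 1-aligned)
69..72  -- padding (3B)
72..76  size  (4B, 4-aligned)
76..80  -- padding (4B)
80..88  signature  (8B, 8-aligned)
88..95  blocks  (7B, 1-aligned)
95..96  -- tail padding (1B)
sizeof = 96, alignof = 8
data bytes 81, size 96 → padding 15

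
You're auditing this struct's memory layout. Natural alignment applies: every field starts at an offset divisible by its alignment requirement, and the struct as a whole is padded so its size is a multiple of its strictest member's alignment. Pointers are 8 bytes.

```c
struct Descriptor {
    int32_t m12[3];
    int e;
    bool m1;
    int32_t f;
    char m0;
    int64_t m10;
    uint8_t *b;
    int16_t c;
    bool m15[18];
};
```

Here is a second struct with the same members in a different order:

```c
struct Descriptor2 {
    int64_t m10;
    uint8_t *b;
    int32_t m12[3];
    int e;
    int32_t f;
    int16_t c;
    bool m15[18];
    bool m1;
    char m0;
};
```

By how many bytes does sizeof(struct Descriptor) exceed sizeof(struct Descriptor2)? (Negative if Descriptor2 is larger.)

8

@0: m12 [12B, align 4] → 12
@12: e [4B, align 4] → 16
@16: m1 [1B, align 1] → 17
+3 pad (align 4)
@20: f [4B, align 4] → 24
@24: m0 [1B, align 1] → 25
+7 pad (align 8)
@32: m10 [8B, align 8] → 40
@40: b [8B, align 8] → 48
@48: c [2B, align 2] → 50
@50: m15 [18B, align 1] → 68
+4 tail pad (align 8)
size 72, align 8
— Descriptor2 —
@0: m10 [8B, align 8] → 8
@8: b [8B, align 8] → 16
@16: m12 [12B, align 4] → 28
@28: e [4B, align 4] → 32
@32: f [4B, align 4] → 36
@36: c [2B, align 2] → 38
@38: m15 [18B, align 1] → 56
@56: m1 [1B, align 1] → 57
@57: m0 [1B, align 1] → 58
+6 tail pad (align 8)
size 64, align 8
72 − 64 = 8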